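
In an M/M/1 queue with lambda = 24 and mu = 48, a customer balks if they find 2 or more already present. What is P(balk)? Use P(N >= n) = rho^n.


P(N >= 2) = rho^2 = (24/48)^2 = 0.25

0.25


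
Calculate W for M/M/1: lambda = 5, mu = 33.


W = 1/(mu - lambda) = 1/(33 - 5) = 0.0357 hours

0.0357 hours


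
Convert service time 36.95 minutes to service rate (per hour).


mu = 60 / avg_service_time = 60 / 36.95 = 1.62 per hour

1.62 per hour


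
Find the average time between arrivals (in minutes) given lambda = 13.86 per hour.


Mean interarrival time = 60/lambda = 60/13.86 = 4.33 minutes

4.33 minutes


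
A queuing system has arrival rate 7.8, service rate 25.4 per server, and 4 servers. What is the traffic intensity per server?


rho = lambda / (c * mu) = 7.8 / (4 * 25.4) = 0.0768

0.0768


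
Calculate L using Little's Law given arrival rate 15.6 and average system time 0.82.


L = lambda * W = 15.6 * 0.82 = 12.79

12.79


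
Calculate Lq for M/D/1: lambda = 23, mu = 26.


M/D/1: Lq = rho^2 / (2*(1-rho)) where rho = 23/26; Lq = 3.39

3.39


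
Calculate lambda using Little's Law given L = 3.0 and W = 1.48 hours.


lambda = L / W = 3.0 / 1.48 = 2.03 per hour

2.03 per hour


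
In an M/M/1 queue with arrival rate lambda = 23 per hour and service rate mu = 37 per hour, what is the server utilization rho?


rho = lambda/mu = 23/37 = 0.6216

0.6216


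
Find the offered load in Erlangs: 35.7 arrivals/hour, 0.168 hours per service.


Offered load a = lambda * E[S] = 35.7 * 0.168 = 6.0 Erlangs

6.0 Erlangs


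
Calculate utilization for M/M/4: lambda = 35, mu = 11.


rho = lambda/(c*mu) = 35/(4*11) = 0.7955

0.7955


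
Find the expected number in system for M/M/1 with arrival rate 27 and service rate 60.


rho = 27/60; L = rho/(1-rho) = 0.82

0.82


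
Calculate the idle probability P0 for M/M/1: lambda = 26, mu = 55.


P0 = 1 - rho = 1 - 26/55 = 0.5273

0.5273


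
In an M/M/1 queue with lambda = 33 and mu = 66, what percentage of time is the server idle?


Idle fraction = (1 - rho) * 100 = (1 - 33/66) * 100 = 50.0%

50.0%


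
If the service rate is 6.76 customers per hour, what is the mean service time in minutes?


Mean service time = 60/mu = 60/6.76 = 8.88 minutes

8.88 minutes


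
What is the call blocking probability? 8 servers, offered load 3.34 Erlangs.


B(N,A) = (A^N/N!) / sum(A^k/k!, k=0..N) with N=8, A=3.34 = 0.0137

0.0137


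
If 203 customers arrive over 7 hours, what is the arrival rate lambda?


lambda = total arrivals / time = 203 / 7 = 29.0 per hour

29.0 per hour


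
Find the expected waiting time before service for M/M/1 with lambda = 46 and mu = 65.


rho = 46/65; Wq = rho/(mu - lambda) = 0.0372 hours

0.0372 hours


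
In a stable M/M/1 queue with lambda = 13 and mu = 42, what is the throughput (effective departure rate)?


For a stable queue (lambda < mu), throughput = lambda = 13 per hour

13 per hour


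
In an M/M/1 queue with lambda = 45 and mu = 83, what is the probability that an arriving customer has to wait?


P(wait) = rho = lambda/mu = 45/83 = 0.5422

0.5422


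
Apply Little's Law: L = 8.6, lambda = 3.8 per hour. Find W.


W = L / lambda = 8.6 / 3.8 = 2.2632 hours

2.2632 hours


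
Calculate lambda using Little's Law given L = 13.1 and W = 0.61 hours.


lambda = L / W = 13.1 / 0.61 = 21.48 per hour

21.48 per hour


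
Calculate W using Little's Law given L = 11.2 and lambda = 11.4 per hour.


W = L / lambda = 11.2 / 11.4 = 0.9825 hours

0.9825 hours


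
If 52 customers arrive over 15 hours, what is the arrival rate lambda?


lambda = total arrivals / time = 52 / 15 = 3.47 per hour

3.47 per hour


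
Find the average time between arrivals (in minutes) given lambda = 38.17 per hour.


Mean interarrival time = 60/lambda = 60/38.17 = 1.57 minutes

1.57 minutes


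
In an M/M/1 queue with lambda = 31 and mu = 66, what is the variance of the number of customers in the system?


rho = 31/66; Var(N) = rho/(1-rho)^2 = 1.67

1.67


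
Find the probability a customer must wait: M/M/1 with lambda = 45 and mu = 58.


P(wait) = rho = lambda/mu = 45/58 = 0.7759

0.7759


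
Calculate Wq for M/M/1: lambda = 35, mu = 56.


rho = 35/56; Wq = rho/(mu - lambda) = 0.0298 hours

0.0298 hours


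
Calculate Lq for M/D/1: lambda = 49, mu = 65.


M/D/1: Lq = rho^2 / (2*(1-rho)) where rho = 49/65; Lq = 1.15

1.15


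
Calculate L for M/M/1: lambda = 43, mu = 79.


rho = 43/79; L = rho/(1-rho) = 1.19

1.19


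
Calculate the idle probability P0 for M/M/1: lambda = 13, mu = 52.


P0 = 1 - rho = 1 - 13/52 = 0.75

0.75


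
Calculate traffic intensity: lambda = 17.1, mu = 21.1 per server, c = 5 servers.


rho = lambda / (c * mu) = 17.1 / (5 * 21.1) = 0.1621

0.1621


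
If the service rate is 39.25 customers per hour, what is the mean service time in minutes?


Mean service time = 60/mu = 60/39.25 = 1.53 minutes

1.53 minutes


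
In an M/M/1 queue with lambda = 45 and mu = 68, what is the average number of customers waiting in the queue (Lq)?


rho = 45/68; Lq = rho^2/(1-rho) = 1.29

1.29


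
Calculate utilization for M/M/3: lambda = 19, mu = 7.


rho = lambda/(c*mu) = 19/(3*7) = 0.9048

0.9048


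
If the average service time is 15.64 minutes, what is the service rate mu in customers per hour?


mu = 60 / avg_service_time = 60 / 15.64 = 3.84 per hour

3.84 per hour


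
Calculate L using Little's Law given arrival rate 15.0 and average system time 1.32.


L = lambda * W = 15.0 * 1.32 = 19.8

19.8


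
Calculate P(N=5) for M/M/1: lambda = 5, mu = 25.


rho = 5/25; P(n) = (1-rho)*rho^n = (1-5/25)*(5/25)^5 = 0.0003

0.0003


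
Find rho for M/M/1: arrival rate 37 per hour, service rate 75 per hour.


rho = lambda/mu = 37/75 = 0.4933

0.4933


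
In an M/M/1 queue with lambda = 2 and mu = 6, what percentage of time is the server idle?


Idle fraction = (1 - rho) * 100 = (1 - 2/6) * 100 = 66.7%

66.7%


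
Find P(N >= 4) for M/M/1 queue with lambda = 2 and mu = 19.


P(N >= 4) = rho^4 = (2/19)^4 = 0.0001

0.0001


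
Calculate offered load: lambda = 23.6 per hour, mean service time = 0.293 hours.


Offered load a = lambda * E[S] = 23.6 * 0.293 = 6.91 Erlangs

6.91 Erlangs


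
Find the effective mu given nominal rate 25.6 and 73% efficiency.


Effective rate = mu * efficiency = 25.6 * 0.73 = 18.69 per hour

18.69 per hour


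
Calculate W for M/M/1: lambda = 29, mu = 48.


W = 1/(mu - lambda) = 1/(48 - 29) = 0.0526 hours

0.0526 hours


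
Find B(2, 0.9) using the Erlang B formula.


B(N,A) = (A^N/N!) / sum(A^k/k!, k=0..N) with N=2, A=0.9 = 0.1757

0.1757


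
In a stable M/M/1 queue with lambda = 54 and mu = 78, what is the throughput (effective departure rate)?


For a stable queue (lambda < mu), throughput = lambda = 54 per hour

54 per hour


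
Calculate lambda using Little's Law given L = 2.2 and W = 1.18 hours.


lambda = L / W = 2.2 / 1.18 = 1.86 per hour

1.86 per hour


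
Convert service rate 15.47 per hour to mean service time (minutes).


Mean service time = 60/mu = 60/15.47 = 3.88 minutes

3.88 minutes


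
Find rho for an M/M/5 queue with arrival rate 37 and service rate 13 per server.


rho = lambda/(c*mu) = 37/(5*13) = 0.5692

0.5692


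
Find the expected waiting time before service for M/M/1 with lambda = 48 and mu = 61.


rho = 48/61; Wq = rho/(mu - lambda) = 0.0605 hours

0.0605 hours


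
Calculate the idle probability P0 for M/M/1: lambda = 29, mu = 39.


P0 = 1 - rho = 1 - 29/39 = 0.2564

0.2564


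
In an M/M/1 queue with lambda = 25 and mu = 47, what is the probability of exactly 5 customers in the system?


rho = 25/47; P(n) = (1-rho)*rho^n = (1-25/47)*(25/47)^5 = 0.0199

0.0199


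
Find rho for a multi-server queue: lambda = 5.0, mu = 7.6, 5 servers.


rho = lambda / (c * mu) = 5.0 / (5 * 7.6) = 0.1316

0.1316


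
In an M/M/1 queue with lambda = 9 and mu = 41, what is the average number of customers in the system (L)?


rho = 9/41; L = rho/(1-rho) = 0.28

0.28


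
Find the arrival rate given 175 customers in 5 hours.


lambda = total arrivals / time = 175 / 5 = 35.0 per hour

35.0 per hour


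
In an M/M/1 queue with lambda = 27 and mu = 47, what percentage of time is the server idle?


Idle fraction = (1 - rho) * 100 = (1 - 27/47) * 100 = 42.6%

42.6%


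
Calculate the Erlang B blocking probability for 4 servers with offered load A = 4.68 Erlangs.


B(N,A) = (A^N/N!) / sum(A^k/k!, k=0..N) with N=4, A=4.68 = 0.3722

0.3722


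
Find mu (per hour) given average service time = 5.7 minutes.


mu = 60 / avg_service_time = 60 / 5.7 = 10.53 per hour

10.53 per hour


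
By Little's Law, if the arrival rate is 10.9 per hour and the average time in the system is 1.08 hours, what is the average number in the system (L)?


L = lambda * W = 10.9 * 1.08 = 11.77

11.77


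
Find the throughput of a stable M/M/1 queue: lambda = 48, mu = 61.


For a stable queue (lambda < mu), throughput = lambda = 48 per hour

48 per hour


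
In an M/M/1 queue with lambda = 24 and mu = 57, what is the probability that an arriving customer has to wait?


P(wait) = rho = lambda/mu = 24/57 = 0.4211

0.4211


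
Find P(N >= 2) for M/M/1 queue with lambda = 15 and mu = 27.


P(N >= 2) = rho^2 = (15/27)^2 = 0.3086

0.3086


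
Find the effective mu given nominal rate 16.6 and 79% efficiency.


Effective rate = mu * efficiency = 16.6 * 0.79 = 13.11 per hour

13.11 per hour


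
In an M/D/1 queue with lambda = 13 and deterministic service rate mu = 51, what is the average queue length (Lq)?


M/D/1: Lq = rho^2 / (2*(1-rho)) where rho = 13/51; Lq = 0.04

0.04


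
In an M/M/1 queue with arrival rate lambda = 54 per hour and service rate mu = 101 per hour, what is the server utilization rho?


rho = lambda/mu = 54/101 = 0.5347

0.5347


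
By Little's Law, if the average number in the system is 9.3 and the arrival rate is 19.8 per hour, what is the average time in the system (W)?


W = L / lambda = 9.3 / 19.8 = 0.4697 hours

0.4697 hours


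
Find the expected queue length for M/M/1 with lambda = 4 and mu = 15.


rho = 4/15; Lq = rho^2/(1-rho) = 0.1

0.1


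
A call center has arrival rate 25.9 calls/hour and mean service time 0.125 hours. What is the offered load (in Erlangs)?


Offered load a = lambda * E[S] = 25.9 * 0.125 = 3.24 Erlangs

3.24 Erlangs


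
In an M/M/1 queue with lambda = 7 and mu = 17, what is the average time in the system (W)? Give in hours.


W = 1/(mu - lambda) = 1/(17 - 7) = 0.1 hours

0.1 hours


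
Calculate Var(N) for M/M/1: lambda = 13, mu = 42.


rho = 13/42; Var(N) = rho/(1-rho)^2 = 0.65

0.65


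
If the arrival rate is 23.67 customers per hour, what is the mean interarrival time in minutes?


Mean interarrival time = 60/lambda = 60/23.67 = 2.53 minutes

2.53 minutes


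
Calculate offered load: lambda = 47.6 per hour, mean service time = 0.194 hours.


Offered load a = lambda * E[S] = 47.6 * 0.194 = 9.23 Erlangs

9.23 Erlangs


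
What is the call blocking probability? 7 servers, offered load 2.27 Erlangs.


B(N,A) = (A^N/N!) / sum(A^k/k!, k=0..N) with N=7, A=2.27 = 0.0064

0.0064


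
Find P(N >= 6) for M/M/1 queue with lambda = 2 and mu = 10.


P(N >= 6) = rho^6 = (2/10)^6 = 0.0001

0.0001


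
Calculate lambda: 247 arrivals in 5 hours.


lambda = total arrivals / time = 247 / 5 = 49.4 per hour

49.4 per hour


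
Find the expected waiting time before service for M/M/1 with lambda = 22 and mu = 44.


rho = 22/44; Wq = rho/(mu - lambda) = 0.0227 hours

0.0227 hours


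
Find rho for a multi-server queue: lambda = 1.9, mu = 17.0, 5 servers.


rho = lambda / (c * mu) = 1.9 / (5 * 17.0) = 0.0224

0.0224


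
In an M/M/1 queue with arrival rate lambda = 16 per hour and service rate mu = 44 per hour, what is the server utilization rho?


rho = lambda/mu = 16/44 = 0.3636

0.3636


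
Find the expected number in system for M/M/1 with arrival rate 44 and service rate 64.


rho = 44/64; L = rho/(1-rho) = 2.2

2.2


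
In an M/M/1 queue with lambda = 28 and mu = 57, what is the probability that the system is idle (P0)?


P0 = 1 - rho = 1 - 28/57 = 0.5088

0.5088


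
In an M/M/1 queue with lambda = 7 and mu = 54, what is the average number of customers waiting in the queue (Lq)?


rho = 7/54; Lq = rho^2/(1-rho) = 0.02

0.02


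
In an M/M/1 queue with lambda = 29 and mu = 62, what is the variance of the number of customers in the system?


rho = 29/62; Var(N) = rho/(1-rho)^2 = 1.65

1.65


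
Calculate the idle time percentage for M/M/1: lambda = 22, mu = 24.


Idle fraction = (1 - rho) * 100 = (1 - 22/24) * 100 = 8.3%

8.3%


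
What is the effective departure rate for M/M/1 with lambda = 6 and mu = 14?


For a stable queue (lambda < mu), throughput = lambda = 6 per hour

6 per hour


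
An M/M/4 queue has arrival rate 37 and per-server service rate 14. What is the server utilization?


rho = lambda/(c*mu) = 37/(4*14) = 0.6607

0.6607


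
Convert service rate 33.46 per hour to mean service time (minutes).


Mean service time = 60/mu = 60/33.46 = 1.79 minutes

1.79 minutes


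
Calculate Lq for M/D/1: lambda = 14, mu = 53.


M/D/1: Lq = rho^2 / (2*(1-rho)) where rho = 14/53; Lq = 0.05

0.05


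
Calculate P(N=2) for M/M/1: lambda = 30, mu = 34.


rho = 30/34; P(n) = (1-rho)*rho^n = (1-30/34)*(30/34)^2 = 0.0916

0.0916


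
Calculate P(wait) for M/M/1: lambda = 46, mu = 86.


P(wait) = rho = lambda/mu = 46/86 = 0.5349

0.5349


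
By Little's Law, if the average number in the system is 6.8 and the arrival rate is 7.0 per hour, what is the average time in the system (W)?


W = L / lambda = 6.8 / 7.0 = 0.9714 hours

0.9714 hours


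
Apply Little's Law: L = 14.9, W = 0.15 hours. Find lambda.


lambda = L / W = 14.9 / 0.15 = 99.33 per hour

99.33 per hour


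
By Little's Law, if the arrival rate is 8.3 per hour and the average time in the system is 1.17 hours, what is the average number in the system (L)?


L = lambda * W = 8.3 * 1.17 = 9.71

9.71


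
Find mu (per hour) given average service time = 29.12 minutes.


mu = 60 / avg_service_time = 60 / 29.12 = 2.06 per hour

2.06 per hour


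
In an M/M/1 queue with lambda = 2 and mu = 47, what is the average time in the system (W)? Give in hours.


W = 1/(mu - lambda) = 1/(47 - 2) = 0.0222 hours

0.0222 hours


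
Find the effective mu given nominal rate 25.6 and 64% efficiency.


Effective rate = mu * efficiency = 25.6 * 0.64 = 16.38 per hour

16.38 per hour


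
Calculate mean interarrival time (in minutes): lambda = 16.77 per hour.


Mean interarrival time = 60/lambda = 60/16.77 = 3.58 minutes

3.58 minutes


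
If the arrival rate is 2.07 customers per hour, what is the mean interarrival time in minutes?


Mean interarrival time = 60/lambda = 60/2.07 = 28.99 minutes

28.99 minutes


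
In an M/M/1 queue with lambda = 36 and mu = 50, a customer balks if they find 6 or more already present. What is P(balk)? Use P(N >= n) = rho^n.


P(N >= 6) = rho^6 = (36/50)^6 = 0.1393

0.1393


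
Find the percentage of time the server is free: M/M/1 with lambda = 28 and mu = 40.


Idle fraction = (1 - rho) * 100 = (1 - 28/40) * 100 = 30.0%

30.0%


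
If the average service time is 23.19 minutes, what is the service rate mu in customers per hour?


mu = 60 / avg_service_time = 60 / 23.19 = 2.59 per hour

2.59 per hour


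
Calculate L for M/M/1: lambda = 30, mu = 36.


rho = 30/36; L = rho/(1-rho) = 5.0

5.0


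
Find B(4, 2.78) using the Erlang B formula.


B(N,A) = (A^N/N!) / sum(A^k/k!, k=0..N) with N=4, A=2.78 = 0.1815

0.1815


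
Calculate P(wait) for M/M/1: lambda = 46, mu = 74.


P(wait) = rho = lambda/mu = 46/74 = 0.6216

0.6216


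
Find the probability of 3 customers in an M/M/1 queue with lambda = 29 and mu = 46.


rho = 29/46; P(n) = (1-rho)*rho^n = (1-29/46)*(29/46)^3 = 0.0926

0.0926


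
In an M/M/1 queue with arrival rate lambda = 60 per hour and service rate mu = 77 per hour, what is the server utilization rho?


rho = lambda/mu = 60/77 = 0.7792

0.7792


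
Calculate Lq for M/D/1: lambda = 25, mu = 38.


M/D/1: Lq = rho^2 / (2*(1-rho)) where rho = 25/38; Lq = 0.63

0.63


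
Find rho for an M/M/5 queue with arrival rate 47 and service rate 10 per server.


rho = lambda/(c*mu) = 47/(5*10) = 0.94

0.94


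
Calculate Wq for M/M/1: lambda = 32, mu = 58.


rho = 32/58; Wq = rho/(mu - lambda) = 0.0212 hours

0.0212 hours


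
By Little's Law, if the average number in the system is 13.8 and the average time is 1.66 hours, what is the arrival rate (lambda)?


lambda = L / W = 13.8 / 1.66 = 8.31 per hour

8.31 per hour


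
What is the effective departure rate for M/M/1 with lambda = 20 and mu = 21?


For a stable queue (lambda < mu), throughput = lambda = 20 per hour

20 per hour


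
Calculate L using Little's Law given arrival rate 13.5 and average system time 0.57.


L = lambda * W = 13.5 * 0.57 = 7.7

7.7


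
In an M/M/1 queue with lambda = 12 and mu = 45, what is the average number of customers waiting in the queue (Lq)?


rho = 12/45; Lq = rho^2/(1-rho) = 0.1

0.1


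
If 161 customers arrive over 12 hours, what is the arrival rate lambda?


lambda = total arrivals / time = 161 / 12 = 13.42 per hour

13.42 per hour


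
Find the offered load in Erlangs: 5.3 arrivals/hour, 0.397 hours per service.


Offered load a = lambda * E[S] = 5.3 * 0.397 = 2.1 Erlangs

2.1 Erlangs


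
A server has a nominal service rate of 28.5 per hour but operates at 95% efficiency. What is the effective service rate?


Effective rate = mu * efficiency = 28.5 * 0.95 = 27.08 per hour

27.08 per hour


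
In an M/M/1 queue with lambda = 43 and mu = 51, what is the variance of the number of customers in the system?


rho = 43/51; Var(N) = rho/(1-rho)^2 = 34.27

34.27


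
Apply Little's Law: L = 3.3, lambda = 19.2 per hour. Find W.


W = L / lambda = 3.3 / 19.2 = 0.1719 hours

0.1719 hours


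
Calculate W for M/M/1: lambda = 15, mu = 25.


W = 1/(mu - lambda) = 1/(25 - 15) = 0.1 hours

0.1 hours


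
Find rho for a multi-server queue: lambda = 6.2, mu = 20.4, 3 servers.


rho = lambda / (c * mu) = 6.2 / (3 * 20.4) = 0.1013

0.1013


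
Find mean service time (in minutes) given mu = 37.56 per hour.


Mean service time = 60/mu = 60/37.56 = 1.6 minutes

1.6 minutes


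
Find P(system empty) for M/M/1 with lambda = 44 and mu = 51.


P0 = 1 - rho = 1 - 44/51 = 0.1373

0.1373


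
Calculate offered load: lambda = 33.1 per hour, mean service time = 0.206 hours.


Offered load a = lambda * E[S] = 33.1 * 0.206 = 6.82 Erlangs

6.82 Erlangs


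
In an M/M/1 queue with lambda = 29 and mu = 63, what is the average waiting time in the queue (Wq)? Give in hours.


rho = 29/63; Wq = rho/(mu - lambda) = 0.0135 hours

0.0135 hours


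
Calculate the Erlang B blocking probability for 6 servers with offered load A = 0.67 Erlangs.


B(N,A) = (A^N/N!) / sum(A^k/k!, k=0..N) with N=6, A=0.67 = 0.0001

0.0001


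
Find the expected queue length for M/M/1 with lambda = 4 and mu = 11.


rho = 4/11; Lq = rho^2/(1-rho) = 0.21

0.21


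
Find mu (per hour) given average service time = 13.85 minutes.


mu = 60 / avg_service_time = 60 / 13.85 = 4.33 per hour

4.33 per hour


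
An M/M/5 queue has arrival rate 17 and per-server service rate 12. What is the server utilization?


rho = lambda/(c*mu) = 17/(5*12) = 0.2833

0.2833


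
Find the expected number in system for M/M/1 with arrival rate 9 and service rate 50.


rho = 9/50; L = rho/(1-rho) = 0.22

0.22


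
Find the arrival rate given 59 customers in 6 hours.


lambda = total arrivals / time = 59 / 6 = 9.83 per hour

9.83 per hour


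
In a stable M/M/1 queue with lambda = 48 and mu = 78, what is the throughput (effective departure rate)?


For a stable queue (lambda < mu), throughput = lambda = 48 per hour

48 per hour


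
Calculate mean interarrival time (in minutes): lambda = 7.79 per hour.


Mean interarrival time = 60/lambda = 60/7.79 = 7.7 minutes

7.7 minutes


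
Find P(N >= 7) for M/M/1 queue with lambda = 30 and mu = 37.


P(N >= 7) = rho^7 = (30/37)^7 = 0.2304

0.2304


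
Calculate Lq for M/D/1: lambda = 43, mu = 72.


M/D/1: Lq = rho^2 / (2*(1-rho)) where rho = 43/72; Lq = 0.44

0.44


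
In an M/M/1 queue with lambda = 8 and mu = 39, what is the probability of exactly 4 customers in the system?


rho = 8/39; P(n) = (1-rho)*rho^n = (1-8/39)*(8/39)^4 = 0.0014

0.0014


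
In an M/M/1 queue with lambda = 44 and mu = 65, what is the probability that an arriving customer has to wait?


P(wait) = rho = lambda/mu = 44/65 = 0.6769

0.6769


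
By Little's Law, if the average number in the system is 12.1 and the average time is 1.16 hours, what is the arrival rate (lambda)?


lambda = L / W = 12.1 / 1.16 = 10.43 per hour

10.43 per hour


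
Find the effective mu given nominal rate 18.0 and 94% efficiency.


Effective rate = mu * efficiency = 18.0 * 0.94 = 16.92 per hour

16.92 per hour


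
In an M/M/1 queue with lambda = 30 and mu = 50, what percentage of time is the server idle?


Idle fraction = (1 - rho) * 100 = (1 - 30/50) * 100 = 40.0%

40.0%


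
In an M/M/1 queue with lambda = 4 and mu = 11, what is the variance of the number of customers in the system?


rho = 4/11; Var(N) = rho/(1-rho)^2 = 0.9

0.9


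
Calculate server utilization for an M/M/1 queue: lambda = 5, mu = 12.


rho = lambda/mu = 5/12 = 0.4167

0.4167


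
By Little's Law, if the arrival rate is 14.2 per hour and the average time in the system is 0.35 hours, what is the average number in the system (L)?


L = lambda * W = 14.2 * 0.35 = 4.97

4.97


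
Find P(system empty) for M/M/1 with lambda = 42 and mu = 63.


P0 = 1 - rho = 1 - 42/63 = 0.3333

0.3333


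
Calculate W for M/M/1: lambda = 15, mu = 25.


W = 1/(mu - lambda) = 1/(25 - 15) = 0.1 hours

0.1 hours


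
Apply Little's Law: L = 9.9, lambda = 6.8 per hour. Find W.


W = L / lambda = 9.9 / 6.8 = 1.4559 hours

1.4559 hours


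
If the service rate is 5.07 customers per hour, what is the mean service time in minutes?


Mean service time = 60/mu = 60/5.07 = 11.83 minutes

11.83 minutes


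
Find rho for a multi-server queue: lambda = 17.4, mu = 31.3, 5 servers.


rho = lambda / (c * mu) = 17.4 / (5 * 31.3) = 0.1112

0.1112


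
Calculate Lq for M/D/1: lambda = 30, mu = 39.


M/D/1: Lq = rho^2 / (2*(1-rho)) where rho = 30/39; Lq = 1.28

1.28


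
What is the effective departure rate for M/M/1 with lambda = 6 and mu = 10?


For a stable queue (lambda < mu), throughput = lambda = 6 per hour

6 per hour


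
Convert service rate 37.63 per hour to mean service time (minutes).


Mean service time = 60/mu = 60/37.63 = 1.59 minutes

1.59 minutes


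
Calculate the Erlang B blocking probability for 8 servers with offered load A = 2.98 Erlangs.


B(N,A) = (A^N/N!) / sum(A^k/k!, k=0..N) with N=8, A=2.98 = 0.0079

0.0079


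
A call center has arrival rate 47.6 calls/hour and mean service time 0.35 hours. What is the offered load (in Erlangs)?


Offered load a = lambda * E[S] = 47.6 * 0.35 = 16.66 Erlangs

16.66 Erlangs


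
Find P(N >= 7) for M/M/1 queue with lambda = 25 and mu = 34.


P(N >= 7) = rho^7 = (25/34)^7 = 0.1162

0.1162


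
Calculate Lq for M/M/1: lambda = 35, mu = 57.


rho = 35/57; Lq = rho^2/(1-rho) = 0.98

0.98


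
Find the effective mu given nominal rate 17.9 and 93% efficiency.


Effective rate = mu * efficiency = 17.9 * 0.93 = 16.65 per hour

16.65 per hour


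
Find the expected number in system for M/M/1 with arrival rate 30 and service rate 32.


rho = 30/32; L = rho/(1-rho) = 15.0

15.0


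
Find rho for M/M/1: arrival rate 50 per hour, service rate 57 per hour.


rho = lambda/mu = 50/57 = 0.8772

0.8772


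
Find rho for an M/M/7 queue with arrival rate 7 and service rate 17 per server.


rho = lambda/(c*mu) = 7/(7*17) = 0.0588

0.0588


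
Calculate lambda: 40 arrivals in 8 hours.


lambda = total arrivals / time = 40 / 8 = 5.0 per hour

5.0 per hour


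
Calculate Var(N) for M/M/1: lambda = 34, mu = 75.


rho = 34/75; Var(N) = rho/(1-rho)^2 = 1.52

1.52


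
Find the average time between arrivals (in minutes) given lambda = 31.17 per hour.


Mean interarrival time = 60/lambda = 60/31.17 = 1.92 minutes

1.92 minutes


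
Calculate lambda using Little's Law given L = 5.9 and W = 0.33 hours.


lambda = L / W = 5.9 / 0.33 = 17.88 per hour

17.88 per hour


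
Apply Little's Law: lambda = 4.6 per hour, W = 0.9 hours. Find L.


L = lambda * W = 4.6 * 0.9 = 4.14

4.14


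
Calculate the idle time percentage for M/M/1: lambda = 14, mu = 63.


Idle fraction = (1 - rho) * 100 = (1 - 14/63) * 100 = 77.8%

77.8%


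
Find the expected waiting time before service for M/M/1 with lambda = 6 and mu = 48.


rho = 6/48; Wq = rho/(mu - lambda) = 0.003 hours

0.003 hours


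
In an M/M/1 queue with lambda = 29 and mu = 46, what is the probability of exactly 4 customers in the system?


rho = 29/46; P(n) = (1-rho)*rho^n = (1-29/46)*(29/46)^4 = 0.0584

0.0584


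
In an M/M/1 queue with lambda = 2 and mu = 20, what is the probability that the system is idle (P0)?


P0 = 1 - rho = 1 - 2/20 = 0.9

0.9


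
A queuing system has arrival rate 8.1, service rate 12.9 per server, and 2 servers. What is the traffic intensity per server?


rho = lambda / (c * mu) = 8.1 / (2 * 12.9) = 0.314

0.314


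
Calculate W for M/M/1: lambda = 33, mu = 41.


W = 1/(mu - lambda) = 1/(41 - 33) = 0.125 hours

0.125 hours


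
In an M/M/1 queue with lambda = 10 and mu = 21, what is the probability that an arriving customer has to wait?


P(wait) = rho = lambda/mu = 10/21 = 0.4762

0.4762


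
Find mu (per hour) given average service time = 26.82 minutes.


mu = 60 / avg_service_time = 60 / 26.82 = 2.24 per hour

2.24 per hour


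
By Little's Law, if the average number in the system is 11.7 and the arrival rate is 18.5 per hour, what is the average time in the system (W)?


W = L / lambda = 11.7 / 18.5 = 0.6324 hours

0.6324 hours


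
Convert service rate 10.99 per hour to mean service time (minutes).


Mean service time = 60/mu = 60/10.99 = 5.46 minutes

5.46 minutes


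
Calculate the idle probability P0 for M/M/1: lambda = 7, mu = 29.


P0 = 1 - rho = 1 - 7/29 = 0.7586

0.7586


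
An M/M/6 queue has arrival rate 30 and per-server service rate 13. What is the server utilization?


rho = lambda/(c*mu) = 30/(6*13) = 0.3846

0.3846


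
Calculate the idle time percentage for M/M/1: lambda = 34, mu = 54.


Idle fraction = (1 - rho) * 100 = (1 - 34/54) * 100 = 37.0%

37.0%


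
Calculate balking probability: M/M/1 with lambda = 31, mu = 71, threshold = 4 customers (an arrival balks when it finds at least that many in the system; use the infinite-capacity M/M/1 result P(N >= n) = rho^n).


P(N >= 4) = rho^4 = (31/71)^4 = 0.0363

0.0363


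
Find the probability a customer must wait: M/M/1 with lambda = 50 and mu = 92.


P(wait) = rho = lambda/mu = 50/92 = 0.5435

0.5435


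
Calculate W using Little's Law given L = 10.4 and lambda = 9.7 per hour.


W = L / lambda = 10.4 / 9.7 = 1.0722 hours

1.0722 hours


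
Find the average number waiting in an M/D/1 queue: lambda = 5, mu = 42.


M/D/1: Lq = rho^2 / (2*(1-rho)) where rho = 5/42; Lq = 0.01

0.01


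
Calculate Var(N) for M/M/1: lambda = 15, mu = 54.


rho = 15/54; Var(N) = rho/(1-rho)^2 = 0.53

0.53


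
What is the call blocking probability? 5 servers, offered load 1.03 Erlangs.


B(N,A) = (A^N/N!) / sum(A^k/k!, k=0..N) with N=5, A=1.03 = 0.0035

0.0035


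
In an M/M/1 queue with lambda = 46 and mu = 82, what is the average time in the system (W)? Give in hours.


W = 1/(mu - lambda) = 1/(82 - 46) = 0.0278 hours

0.0278 hours


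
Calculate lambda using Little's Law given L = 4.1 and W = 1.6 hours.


lambda = L / W = 4.1 / 1.6 = 2.56 per hour

2.56 per hour


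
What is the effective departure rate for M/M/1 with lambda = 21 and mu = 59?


For a stable queue (lambda < mu), throughput = lambda = 21 per hour

21 per hour


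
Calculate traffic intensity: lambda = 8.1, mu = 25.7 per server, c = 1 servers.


rho = lambda / (c * mu) = 8.1 / (1 * 25.7) = 0.3152

0.3152


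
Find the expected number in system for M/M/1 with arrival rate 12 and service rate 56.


rho = 12/56; L = rho/(1-rho) = 0.27

0.27


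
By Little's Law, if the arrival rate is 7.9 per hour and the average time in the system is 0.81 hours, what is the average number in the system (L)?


L = lambda * W = 7.9 * 0.81 = 6.4

6.4


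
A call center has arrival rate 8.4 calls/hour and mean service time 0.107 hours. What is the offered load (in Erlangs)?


Offered load a = lambda * E[S] = 8.4 * 0.107 = 0.9 Erlangs

0.9 Erlangs


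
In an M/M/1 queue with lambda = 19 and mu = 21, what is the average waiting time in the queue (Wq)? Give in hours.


rho = 19/21; Wq = rho/(mu - lambda) = 0.4524 hours

0.4524 hours


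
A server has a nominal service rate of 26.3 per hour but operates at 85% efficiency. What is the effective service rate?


Effective rate = mu * efficiency = 26.3 * 0.85 = 22.36 per hour

22.36 per hour


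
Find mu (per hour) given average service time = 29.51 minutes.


mu = 60 / avg_service_time = 60 / 29.51 = 2.03 per hour

2.03 per hour


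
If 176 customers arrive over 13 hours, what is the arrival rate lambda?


lambda = total arrivals / time = 176 / 13 = 13.54 per hour

13.54 per hour


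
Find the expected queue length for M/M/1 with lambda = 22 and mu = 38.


rho = 22/38; Lq = rho^2/(1-rho) = 0.8

0.8


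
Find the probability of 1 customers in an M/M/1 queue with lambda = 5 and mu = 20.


rho = 5/20; P(n) = (1-rho)*rho^n = (1-5/20)*(5/20)^1 = 0.1875

0.1875


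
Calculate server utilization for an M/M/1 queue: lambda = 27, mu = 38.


rho = lambda/mu = 27/38 = 0.7105

0.7105


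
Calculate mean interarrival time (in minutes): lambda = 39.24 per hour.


Mean interarrival time = 60/lambda = 60/39.24 = 1.53 minutes

1.53 minutes


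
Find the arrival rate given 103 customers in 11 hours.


lambda = total arrivals / time = 103 / 11 = 9.36 per hour

9.36 per hour


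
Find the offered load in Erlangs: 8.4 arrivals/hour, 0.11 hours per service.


Offered load a = lambda * E[S] = 8.4 * 0.11 = 0.92 Erlangs

0.92 Erlangs


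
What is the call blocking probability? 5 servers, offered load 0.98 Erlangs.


B(N,A) = (A^N/N!) / sum(A^k/k!, k=0..N) with N=5, A=0.98 = 0.0028

0.0028


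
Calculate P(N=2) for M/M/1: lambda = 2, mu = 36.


rho = 2/36; P(n) = (1-rho)*rho^n = (1-2/36)*(2/36)^2 = 0.0029

0.0029


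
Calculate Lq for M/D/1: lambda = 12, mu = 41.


M/D/1: Lq = rho^2 / (2*(1-rho)) where rho = 12/41; Lq = 0.06

0.06


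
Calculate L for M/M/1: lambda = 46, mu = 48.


rho = 46/48; L = rho/(1-rho) = 23.0

23.0


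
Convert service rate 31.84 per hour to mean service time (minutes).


Mean service time = 60/mu = 60/31.84 = 1.88 minutes

1.88 minutes


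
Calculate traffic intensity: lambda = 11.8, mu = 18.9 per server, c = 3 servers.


rho = lambda / (c * mu) = 11.8 / (3 * 18.9) = 0.2081

0.2081


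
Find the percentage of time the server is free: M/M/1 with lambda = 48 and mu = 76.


Idle fraction = (1 - rho) * 100 = (1 - 48/76) * 100 = 36.8%

36.8%


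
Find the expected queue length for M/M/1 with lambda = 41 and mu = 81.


rho = 41/81; Lq = rho^2/(1-rho) = 0.52

0.52


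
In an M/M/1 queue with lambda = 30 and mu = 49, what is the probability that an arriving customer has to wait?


P(wait) = rho = lambda/mu = 30/49 = 0.6122

0.6122


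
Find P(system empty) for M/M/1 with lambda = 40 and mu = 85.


P0 = 1 - rho = 1 - 40/85 = 0.5294

0.5294


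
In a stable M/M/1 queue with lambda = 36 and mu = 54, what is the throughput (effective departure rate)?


For a stable queue (lambda < mu), throughput = lambda = 36 per hour

36 per hour


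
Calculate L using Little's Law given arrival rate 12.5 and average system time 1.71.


L = lambda * W = 12.5 * 1.71 = 21.38

21.38


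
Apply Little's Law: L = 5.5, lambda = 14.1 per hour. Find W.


W = L / lambda = 5.5 / 14.1 = 0.3901 hours

0.3901 hours


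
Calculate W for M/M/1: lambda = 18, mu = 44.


W = 1/(mu - lambda) = 1/(44 - 18) = 0.0385 hours

0.0385 hours


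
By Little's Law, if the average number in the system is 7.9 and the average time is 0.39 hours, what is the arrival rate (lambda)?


lambda = L / W = 7.9 / 0.39 = 20.26 per hour

20.26 per hour


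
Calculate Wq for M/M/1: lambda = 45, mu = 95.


rho = 45/95; Wq = rho/(mu - lambda) = 0.0095 hours

0.0095 hours


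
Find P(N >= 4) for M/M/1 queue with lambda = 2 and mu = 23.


P(N >= 4) = rho^4 = (2/23)^4 = 0.0001

0.0001


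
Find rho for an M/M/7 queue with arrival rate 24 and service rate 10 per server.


rho = lambda/(c*mu) = 24/(7*10) = 0.3429

0.3429


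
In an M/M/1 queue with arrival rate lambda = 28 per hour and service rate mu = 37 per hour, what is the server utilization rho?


rho = lambda/mu = 28/37 = 0.7568

0.7568


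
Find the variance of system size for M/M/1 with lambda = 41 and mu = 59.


rho = 41/59; Var(N) = rho/(1-rho)^2 = 7.47

7.47


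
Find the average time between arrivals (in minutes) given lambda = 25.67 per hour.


Mean interarrival time = 60/lambda = 60/25.67 = 2.34 minutes

2.34 minutes


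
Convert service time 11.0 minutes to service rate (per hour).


mu = 60 / avg_service_time = 60 / 11.0 = 5.45 per hour

5.45 per hour


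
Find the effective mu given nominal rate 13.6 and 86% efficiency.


Effective rate = mu * efficiency = 13.6 * 0.86 = 11.7 per hour

11.7 per hour


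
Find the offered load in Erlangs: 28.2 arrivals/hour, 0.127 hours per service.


Offered load a = lambda * E[S] = 28.2 * 0.127 = 3.58 Erlangs

3.58 Erlangs


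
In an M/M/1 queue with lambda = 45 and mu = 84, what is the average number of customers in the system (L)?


rho = 45/84; L = rho/(1-rho) = 1.15

1.15


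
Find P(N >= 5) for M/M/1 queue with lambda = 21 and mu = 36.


P(N >= 5) = rho^5 = (21/36)^5 = 0.0675

0.0675


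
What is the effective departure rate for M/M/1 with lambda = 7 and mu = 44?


For a stable queue (lambda < mu), throughput = lambda = 7 per hour

7 per hour


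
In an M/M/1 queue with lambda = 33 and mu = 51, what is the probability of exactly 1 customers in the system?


rho = 33/51; P(n) = (1-rho)*rho^n = (1-33/51)*(33/51)^1 = 0.2284

0.2284


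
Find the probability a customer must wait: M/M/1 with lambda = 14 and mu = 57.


P(wait) = rho = lambda/mu = 14/57 = 0.2456

0.2456


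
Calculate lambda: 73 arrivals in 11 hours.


lambda = total arrivals / time = 73 / 11 = 6.64 per hour

6.64 per hour


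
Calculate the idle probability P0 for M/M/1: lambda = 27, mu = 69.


P0 = 1 - rho = 1 - 27/69 = 0.6087

0.6087


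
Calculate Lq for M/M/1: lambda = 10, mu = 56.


rho = 10/56; Lq = rho^2/(1-rho) = 0.04

0.04


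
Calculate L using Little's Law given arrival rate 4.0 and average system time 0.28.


L = lambda * W = 4.0 * 0.28 = 1.12

1.12


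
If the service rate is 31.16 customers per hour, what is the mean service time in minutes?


Mean service time = 60/mu = 60/31.16 = 1.93 minutes

1.93 minutes


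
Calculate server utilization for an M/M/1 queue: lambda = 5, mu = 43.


rho = lambda/mu = 5/43 = 0.1163

0.1163


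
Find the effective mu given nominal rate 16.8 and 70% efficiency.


Effective rate = mu * efficiency = 16.8 * 0.7 = 11.76 per hour

11.76 per hour


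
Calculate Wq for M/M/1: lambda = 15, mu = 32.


rho = 15/32; Wq = rho/(mu - lambda) = 0.0276 hours

0.0276 hours


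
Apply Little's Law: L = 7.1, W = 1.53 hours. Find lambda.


lambda = L / W = 7.1 / 1.53 = 4.64 per hour

4.64 per hour


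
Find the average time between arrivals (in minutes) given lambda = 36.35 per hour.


Mean interarrival time = 60/lambda = 60/36.35 = 1.65 minutes

1.65 minutes


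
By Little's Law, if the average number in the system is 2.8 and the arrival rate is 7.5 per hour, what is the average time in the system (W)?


W = L / lambda = 2.8 / 7.5 = 0.3733 hours

0.3733 hours


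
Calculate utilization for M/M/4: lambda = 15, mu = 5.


rho = lambda/(c*mu) = 15/(4*5) = 0.75

0.75


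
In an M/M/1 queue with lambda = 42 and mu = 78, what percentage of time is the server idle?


Idle fraction = (1 - rho) * 100 = (1 - 42/78) * 100 = 46.2%

46.2%


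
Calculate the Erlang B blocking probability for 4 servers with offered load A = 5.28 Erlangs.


B(N,A) = (A^N/N!) / sum(A^k/k!, k=0..N) with N=4, A=5.28 = 0.4198

0.4198


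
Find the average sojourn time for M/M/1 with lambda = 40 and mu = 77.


W = 1/(mu - lambda) = 1/(77 - 40) = 0.027 hours

0.027 hours


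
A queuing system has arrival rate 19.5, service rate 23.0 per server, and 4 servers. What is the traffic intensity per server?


rho = lambda / (c * mu) = 19.5 / (4 * 23.0) = 0.212

0.212


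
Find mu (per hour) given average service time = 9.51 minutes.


mu = 60 / avg_service_time = 60 / 9.51 = 6.31 per hour

6.31 per hour


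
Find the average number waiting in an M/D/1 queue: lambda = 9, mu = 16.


M/D/1: Lq = rho^2 / (2*(1-rho)) where rho = 9/16; Lq = 0.36

0.36


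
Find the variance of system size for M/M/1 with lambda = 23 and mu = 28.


rho = 23/28; Var(N) = rho/(1-rho)^2 = 25.76

25.76


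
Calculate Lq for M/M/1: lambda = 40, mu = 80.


rho = 40/80; Lq = rho^2/(1-rho) = 0.5

0.5


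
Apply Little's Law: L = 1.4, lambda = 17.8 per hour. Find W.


W = L / lambda = 1.4 / 17.8 = 0.0787 hours

0.0787 hours


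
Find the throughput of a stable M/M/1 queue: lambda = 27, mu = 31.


For a stable queue (lambda < mu), throughput = lambda = 27 per hour

27 per hour


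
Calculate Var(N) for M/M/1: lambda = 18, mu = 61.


rho = 18/61; Var(N) = rho/(1-rho)^2 = 0.59

0.59


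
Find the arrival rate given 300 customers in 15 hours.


lambda = total arrivals / time = 300 / 15 = 20.0 per hour

20.0 per hour


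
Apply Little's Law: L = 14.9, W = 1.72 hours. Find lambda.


lambda = L / W = 14.9 / 1.72 = 8.66 per hour

8.66 per hour


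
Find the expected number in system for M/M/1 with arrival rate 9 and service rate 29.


rho = 9/29; L = rho/(1-rho) = 0.45

0.45


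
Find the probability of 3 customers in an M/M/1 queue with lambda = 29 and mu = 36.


rho = 29/36; P(n) = (1-rho)*rho^n = (1-29/36)*(29/36)^3 = 0.1016

0.1016


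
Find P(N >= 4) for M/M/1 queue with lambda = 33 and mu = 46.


P(N >= 4) = rho^4 = (33/46)^4 = 0.2649

0.2649
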